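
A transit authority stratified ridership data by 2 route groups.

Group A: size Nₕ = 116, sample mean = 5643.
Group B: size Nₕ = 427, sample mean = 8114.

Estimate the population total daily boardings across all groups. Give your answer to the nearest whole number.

4119266

A: 116·5643 = 654588
B: 427·8114 = 3464678
τ̂ = Σ Nₕx̄ₕ = 4119266.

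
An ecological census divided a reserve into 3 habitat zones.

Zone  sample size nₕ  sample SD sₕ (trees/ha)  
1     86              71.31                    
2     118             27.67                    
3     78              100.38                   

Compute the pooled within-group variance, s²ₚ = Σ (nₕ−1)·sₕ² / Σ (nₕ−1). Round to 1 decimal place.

Degrees of freedom: 85 + 117 + 77 = 279.
Σ(nₕ−1)sₕ² = 85·5085.1161 + 117·765.6289 + 77·10076.1444 = 1297676.5686.
s²ₚ = 1297676.5686 / 279 = 4651.170... → 4651.2.

4651.2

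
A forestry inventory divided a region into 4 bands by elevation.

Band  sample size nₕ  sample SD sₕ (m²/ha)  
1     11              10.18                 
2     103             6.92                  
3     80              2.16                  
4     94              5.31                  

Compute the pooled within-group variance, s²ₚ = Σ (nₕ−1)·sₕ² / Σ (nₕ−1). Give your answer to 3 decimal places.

1: (11−1)·10.18² = 10·103.6324 = 1036.324
2: (103−1)·6.92² = 102·47.8864 = 4884.4128
3: (80−1)·2.16² = 79·4.6656 = 368.5824
4: (94−1)·5.31² = 93·28.1961 = 2622.2373
Numerator = 8911.5565; denominator = Σ(nₕ−1) = 284.
s²ₚ = 8911.5565/284 = 31.37872... → 31.379.

31.379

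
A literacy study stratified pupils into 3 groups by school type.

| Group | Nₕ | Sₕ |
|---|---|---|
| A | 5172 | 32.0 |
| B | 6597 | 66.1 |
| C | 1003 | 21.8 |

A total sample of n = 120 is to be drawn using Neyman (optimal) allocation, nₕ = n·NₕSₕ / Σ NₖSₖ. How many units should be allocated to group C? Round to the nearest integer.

Σ NₕSₕ = 5172·32.0 + 6597·66.1 + 1003·21.8 = 623431.1.
Share for C: 21865.4/623431.1 = 0.03507.
n_C = 120 × 0.03507 = 4.209... → 4.

4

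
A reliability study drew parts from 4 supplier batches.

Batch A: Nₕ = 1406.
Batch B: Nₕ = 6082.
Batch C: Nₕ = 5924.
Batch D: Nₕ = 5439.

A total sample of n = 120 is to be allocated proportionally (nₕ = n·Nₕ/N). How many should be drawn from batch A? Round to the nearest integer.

9

N = 1406 + 6082 + 5924 + 5439 = 18851.
n_A = 120·1406/18851 = 8.950... → 9.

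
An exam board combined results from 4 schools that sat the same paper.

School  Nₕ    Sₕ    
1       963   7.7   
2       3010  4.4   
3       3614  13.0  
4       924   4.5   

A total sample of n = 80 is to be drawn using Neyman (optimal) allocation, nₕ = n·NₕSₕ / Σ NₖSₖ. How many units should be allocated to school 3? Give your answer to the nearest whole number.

1: NₕSₕ = 963·7.7 = 7415.1
2: NₕSₕ = 3010·4.4 = 13244
3: NₕSₕ = 3614·13.0 = 46982
4: NₕSₕ = 924·4.5 = 4158
Σ NₕSₕ = 71799.1.
n_3 = 80·46982/71799.1 = 52.348... → 52.

52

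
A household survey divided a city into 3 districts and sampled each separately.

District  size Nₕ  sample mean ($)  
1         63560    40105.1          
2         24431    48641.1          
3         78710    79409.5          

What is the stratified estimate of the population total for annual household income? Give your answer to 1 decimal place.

9987752615.1

1: 63560·40105.1 = 2549080156
2: 24431·48641.1 = 1188350714.1
3: 78710·79409.5 = 6250321745
τ̂ = Σ Nₕx̄ₕ = 9987752615.1.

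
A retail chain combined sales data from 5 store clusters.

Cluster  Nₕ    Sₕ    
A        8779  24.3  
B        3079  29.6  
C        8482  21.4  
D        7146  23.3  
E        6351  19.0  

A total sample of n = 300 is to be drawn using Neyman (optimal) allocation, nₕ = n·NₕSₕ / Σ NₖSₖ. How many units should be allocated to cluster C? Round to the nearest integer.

Σ NₕSₕ = 8779·24.3 + 3079·29.6 + 8482·21.4 + 7146·23.3 + 6351·19.0 = 773153.7.
Share for C: 181514.8/773153.7 = 0.23477.
n_C = 300 × 0.23477 = 70.432... → 70.

70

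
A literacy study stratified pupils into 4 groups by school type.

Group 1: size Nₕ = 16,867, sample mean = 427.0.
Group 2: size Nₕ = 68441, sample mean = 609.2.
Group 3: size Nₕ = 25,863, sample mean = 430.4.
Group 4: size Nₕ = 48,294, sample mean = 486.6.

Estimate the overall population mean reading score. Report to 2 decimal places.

N = 16867 + 68441 + 25863 + 48294 = 159465.
Weight each subgroup mean by Nₕ/N and sum.
Σ Nₕx̄ₕ = 16867·427.0 + 68441·609.2 + 25863·430.4 + 48294·486.6 = 7202209 + 41694257.2 + 11131435.2 + 23499860.4 = 83527761.8.
Divide by N: 83527761.8 / 159465 = 523.8000... → 523.80.

523.80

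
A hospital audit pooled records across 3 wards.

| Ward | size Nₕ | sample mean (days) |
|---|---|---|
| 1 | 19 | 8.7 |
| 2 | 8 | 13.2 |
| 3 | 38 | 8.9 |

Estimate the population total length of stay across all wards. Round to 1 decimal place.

Estimate total by summing Nₕ·x̄ₕ over strata.
19·8.7 + 8·13.2 + 38·8.9 = 165.3 + 105.6 + 338.2 = 609.1.

609.1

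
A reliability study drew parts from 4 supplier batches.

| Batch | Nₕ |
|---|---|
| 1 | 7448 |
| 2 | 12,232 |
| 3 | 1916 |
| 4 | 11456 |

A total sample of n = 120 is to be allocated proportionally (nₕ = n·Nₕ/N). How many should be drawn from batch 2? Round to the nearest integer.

N = 7448 + 12232 + 1916 + 11456 = 33052.
n_2 = 120·12232/33052 = 44.410... → 44.

44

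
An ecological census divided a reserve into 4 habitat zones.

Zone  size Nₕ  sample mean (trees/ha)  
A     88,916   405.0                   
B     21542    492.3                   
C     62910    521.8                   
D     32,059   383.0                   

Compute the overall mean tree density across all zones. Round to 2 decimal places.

N = 88916 + 21542 + 62910 + 32059 = 205427.
The stratified mean weights each stratum mean by its population share Nₕ/N.
Σ Nₕx̄ₕ = 88916·405.0 + 21542·492.3 + 62910·521.8 + 32059·383.0 = 36010980 + 10605126.6 + 32826438 + 12278597 = 91721141.6.
Divide by N: 91721141.6 / 205427 = 446.4902... → 446.49.

446.49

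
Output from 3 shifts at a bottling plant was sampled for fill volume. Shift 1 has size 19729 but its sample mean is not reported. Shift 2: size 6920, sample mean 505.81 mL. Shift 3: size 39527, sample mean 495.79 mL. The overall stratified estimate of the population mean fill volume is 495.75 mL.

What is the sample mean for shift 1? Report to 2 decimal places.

Σ Nₕx̄ₕ = N·μ, so 19729·x̄_1 = 66176·495.75 − (6920·505.81 + 39527·495.79).
= 32806752 − 23097296.53 = 9709455.47.
x̄_1 = 9709455.47 / 19729 = 492.1413... → 492.14.

492.14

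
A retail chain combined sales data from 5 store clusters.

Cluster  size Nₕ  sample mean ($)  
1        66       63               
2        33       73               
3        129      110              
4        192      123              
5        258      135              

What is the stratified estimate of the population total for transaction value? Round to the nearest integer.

79203

1: 66·63 = 4158
2: 33·73 = 2409
3: 129·110 = 14190
4: 192·123 = 23616
5: 258·135 = 34830
τ̂ = Σ Nₕx̄ₕ = 79203.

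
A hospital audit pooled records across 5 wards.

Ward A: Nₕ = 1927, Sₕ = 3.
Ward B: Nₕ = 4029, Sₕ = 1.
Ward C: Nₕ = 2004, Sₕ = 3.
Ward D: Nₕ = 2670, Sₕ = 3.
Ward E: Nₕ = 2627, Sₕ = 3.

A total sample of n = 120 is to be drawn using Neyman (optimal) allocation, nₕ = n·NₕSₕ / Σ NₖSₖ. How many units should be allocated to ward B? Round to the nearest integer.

Σ NₕSₕ = 1927·3 + 4029·1 + 2004·3 + 2670·3 + 2627·3 = 31713.
Share for B: 4029/31713 = 0.12705.
n_B = 120 × 0.12705 = 15.245... → 15.

15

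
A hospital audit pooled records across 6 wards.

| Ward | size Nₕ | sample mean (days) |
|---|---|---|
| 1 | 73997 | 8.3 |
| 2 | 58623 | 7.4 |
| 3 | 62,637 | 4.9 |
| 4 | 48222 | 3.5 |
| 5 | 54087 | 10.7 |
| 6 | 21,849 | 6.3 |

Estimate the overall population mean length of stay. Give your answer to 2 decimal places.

N = 73997 + 58623 + 62637 + 48222 + 54087 + 21849 = 319415.
Overall mean = Σ (Nₕ/N)·x̄ₕ — weight by population share, not a simple average.
Σ Nₕx̄ₕ = 73997·8.3 + 58623·7.4 + 62637·4.9 + 48222·3.5 + 54087·10.7 + 21849·6.3 = 614175.1 + 433810.2 + 306921.3 + 168777 + 578730.9 + 137648.7 = 2240063.2.
Divide by N: 2240063.2 / 319415 = 7.0130... → 7.01.

7.01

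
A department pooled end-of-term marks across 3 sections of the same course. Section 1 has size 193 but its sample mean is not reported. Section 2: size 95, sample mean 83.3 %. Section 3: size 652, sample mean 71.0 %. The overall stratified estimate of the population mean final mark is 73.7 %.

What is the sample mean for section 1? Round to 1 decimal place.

N = 193 + 95 + 652 = 940.
Overall total = μ·N = 73.7·940 = 69278.
Subtract the known strata: 95·83.3 + 652·71.0 = 54205.5.
Remaining total for section 1: 69278 − 54205.5 = 15072.5.
Divide by its size: 15072.5 / 193 = 78.096... → 78.1.

78.1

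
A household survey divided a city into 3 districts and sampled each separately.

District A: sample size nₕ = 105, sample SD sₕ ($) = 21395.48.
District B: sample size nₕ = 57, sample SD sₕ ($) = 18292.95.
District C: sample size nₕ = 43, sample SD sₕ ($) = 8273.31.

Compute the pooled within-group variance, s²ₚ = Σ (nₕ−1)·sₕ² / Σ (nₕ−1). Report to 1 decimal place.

A: (105−1)·21395.48² = 104·457766564.4304 = 47607722700.7616
B: (57−1)·18292.95² = 56·334632019.7025 = 18739393103.34
C: (43−1)·8273.31² = 42·68447658.3561 = 2874801650.9562
Numerator = 69221917455.0578; denominator = Σ(nₕ−1) = 202.
s²ₚ = 69221917455.0578/202 = 342682759.679... → 342682759.7.

342682759.7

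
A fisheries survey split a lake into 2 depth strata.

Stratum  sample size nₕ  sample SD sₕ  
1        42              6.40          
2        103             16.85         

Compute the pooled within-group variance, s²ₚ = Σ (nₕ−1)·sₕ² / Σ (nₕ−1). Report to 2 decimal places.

Degrees of freedom: 41 + 102 = 143.
Σ(nₕ−1)sₕ² = 41·40.96 + 102·283.9225 = 30639.455.
s²ₚ = 30639.455 / 143 = 214.2619... → 214.26.

214.26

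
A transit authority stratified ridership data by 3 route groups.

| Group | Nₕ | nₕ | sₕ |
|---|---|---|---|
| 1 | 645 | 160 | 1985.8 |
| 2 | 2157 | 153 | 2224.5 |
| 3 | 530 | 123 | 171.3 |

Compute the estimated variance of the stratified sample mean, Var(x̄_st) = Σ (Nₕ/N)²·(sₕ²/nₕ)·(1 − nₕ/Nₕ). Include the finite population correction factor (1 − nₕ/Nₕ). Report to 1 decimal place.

N = 3332; Wₕ = Nₕ/N.
group 1: (645/3332)²·1985.8²/160·(1 − 160/645) = 694.4524
group 2: (2157/3332)²·2224.5²/153·(1 − 153/2157) = 12592.4799
group 3: (530/3332)²·171.3²/123·(1 − 123/530) = 4.6352
Sum = 13291.5675 → 13291.6.

13291.6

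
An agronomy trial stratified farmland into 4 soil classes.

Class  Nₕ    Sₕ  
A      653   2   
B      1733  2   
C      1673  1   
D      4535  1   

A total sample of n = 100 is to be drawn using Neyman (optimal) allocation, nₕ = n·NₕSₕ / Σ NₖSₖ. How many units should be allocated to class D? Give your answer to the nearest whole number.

41

Σ NₕSₕ = 653·2 + 1733·2 + 1673·1 + 4535·1 = 10980.
Share for D: 4535/10980 = 0.41302.
n_D = 100 × 0.41302 = 41.302... → 41.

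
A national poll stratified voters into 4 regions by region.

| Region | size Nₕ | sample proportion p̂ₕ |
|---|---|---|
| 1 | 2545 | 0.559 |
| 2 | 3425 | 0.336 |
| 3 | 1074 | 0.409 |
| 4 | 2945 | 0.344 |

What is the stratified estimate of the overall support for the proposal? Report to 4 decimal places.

N = 2545 + 3425 + 1074 + 2945 = 9989.
Overall proportion = Σ (Nₕ/N)·p̂ₕ.
Σ Nₕp̂ₕ = 1422.655 + 1150.8 + 439.266 + 1013.08 = 4025.801.
4025.801 / 9989 = 0.403023... → 0.4030.

0.4030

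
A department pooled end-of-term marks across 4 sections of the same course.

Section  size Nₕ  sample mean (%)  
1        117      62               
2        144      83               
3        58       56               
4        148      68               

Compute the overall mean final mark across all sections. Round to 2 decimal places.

69.63

N = 117 + 144 + 58 + 148 = 467.
Overall mean = Σ (Nₕ/N)·x̄ₕ — weight by population share, not a simple average.
Σ Nₕx̄ₕ = 117·62 + 144·83 + 58·56 + 148·68 = 7254 + 11952 + 3248 + 10064 = 32518.
Divide by N: 32518 / 467 = 69.6317... → 69.63.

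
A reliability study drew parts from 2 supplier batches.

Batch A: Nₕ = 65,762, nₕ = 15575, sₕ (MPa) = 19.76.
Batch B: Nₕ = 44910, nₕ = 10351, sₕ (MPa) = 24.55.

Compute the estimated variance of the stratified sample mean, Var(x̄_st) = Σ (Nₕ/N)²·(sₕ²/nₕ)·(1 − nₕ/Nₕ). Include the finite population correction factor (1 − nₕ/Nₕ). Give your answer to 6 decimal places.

N = 110672. Term for each stratum: Wₕ²sₕ²/nₕ·(1−nₕ/Nₕ).
Var(x̄_st) = 0.006755174 + 0.007378182 = 0.014133357 → 0.014133.

0.014133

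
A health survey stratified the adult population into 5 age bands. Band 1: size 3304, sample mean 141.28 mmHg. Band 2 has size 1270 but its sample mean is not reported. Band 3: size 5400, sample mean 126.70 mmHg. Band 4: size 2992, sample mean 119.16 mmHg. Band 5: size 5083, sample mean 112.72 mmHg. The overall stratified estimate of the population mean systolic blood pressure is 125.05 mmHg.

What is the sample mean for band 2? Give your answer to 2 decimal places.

Σ Nₕx̄ₕ = N·μ, so 1270·x̄_2 = 18049·125.05 − (3304·141.28 + 5400·126.70 + 2992·119.16 + 5083·112.72).
= 2257027.45 − 2080451.6 = 176575.85.
x̄_2 = 176575.85 / 1270 = 139.0361... → 139.04.

139.04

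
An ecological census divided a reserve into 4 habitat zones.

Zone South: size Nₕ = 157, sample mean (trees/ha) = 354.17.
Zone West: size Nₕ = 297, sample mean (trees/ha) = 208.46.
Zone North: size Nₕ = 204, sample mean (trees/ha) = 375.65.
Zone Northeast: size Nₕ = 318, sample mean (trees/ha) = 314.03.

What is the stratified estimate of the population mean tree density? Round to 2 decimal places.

x̄_st = (Σ Nₕx̄ₕ) / (Σ Nₕ) = (157·354.17 + 297·208.46 + 204·375.65 + 318·314.03) / 976
= 294011.45 / 976 = 301.2412... → 301.24.

301.24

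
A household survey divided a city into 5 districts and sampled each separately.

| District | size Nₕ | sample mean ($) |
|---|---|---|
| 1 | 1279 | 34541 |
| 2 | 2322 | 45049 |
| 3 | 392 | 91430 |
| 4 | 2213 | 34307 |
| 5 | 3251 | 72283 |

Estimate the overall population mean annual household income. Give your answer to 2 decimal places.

52398.83

N = 1279 + 2322 + 392 + 2213 + 3251 = 9457.
Overall mean = Σ (Nₕ/N)·x̄ₕ — weight by population share, not a simple average.
Σ Nₕx̄ₕ = 1279·34541 + 2322·45049 + 392·91430 + 2213·34307 + 3251·72283 = 44177939 + 104603778 + 35840560 + 75921391 + 234992033 = 495535701.
Divide by N: 495535701 / 9457 = 52398.8264... → 52398.83.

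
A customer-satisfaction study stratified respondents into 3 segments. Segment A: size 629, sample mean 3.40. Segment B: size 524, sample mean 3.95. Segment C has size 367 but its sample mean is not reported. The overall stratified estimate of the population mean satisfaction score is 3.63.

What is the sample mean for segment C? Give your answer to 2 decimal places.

N = 629 + 524 + 367 = 1520.
Overall total = μ·N = 3.63·1520 = 5517.6.
Subtract the known strata: 629·3.40 + 524·3.95 = 4208.4.
Remaining total for segment C: 5517.6 − 4208.4 = 1309.2.
Divide by its size: 1309.2 / 367 = 3.5673... → 3.57.

3.57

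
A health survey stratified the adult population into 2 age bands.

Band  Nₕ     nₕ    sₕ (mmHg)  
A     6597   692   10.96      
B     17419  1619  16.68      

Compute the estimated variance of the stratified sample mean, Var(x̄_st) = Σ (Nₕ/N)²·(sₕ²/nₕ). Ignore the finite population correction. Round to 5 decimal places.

0.10350

N = 24016. Term for each stratum: Wₕ²sₕ²/nₕ.
Var(x̄_st) = 0.01309805 + 0.09040456 = 0.10350261 → 0.10350.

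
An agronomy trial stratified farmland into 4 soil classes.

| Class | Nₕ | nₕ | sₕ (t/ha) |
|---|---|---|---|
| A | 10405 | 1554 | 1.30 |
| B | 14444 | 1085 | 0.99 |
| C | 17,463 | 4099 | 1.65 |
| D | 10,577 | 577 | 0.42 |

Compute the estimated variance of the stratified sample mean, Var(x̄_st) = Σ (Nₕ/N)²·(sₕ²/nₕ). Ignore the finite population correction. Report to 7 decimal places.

N = 52889; Wₕ = Nₕ/N.
class A: (10405/52889)²·1.30²/1554 = 0.0000420910
class B: (14444/52889)²·0.99²/1085 = 0.0000673728
class C: (17463/52889)²·1.65²/4099 = 0.0000724097
class D: (10577/52889)²·0.42²/577 = 0.0000122269
Sum = 0.0001941005 → 0.0001941.

0.0001941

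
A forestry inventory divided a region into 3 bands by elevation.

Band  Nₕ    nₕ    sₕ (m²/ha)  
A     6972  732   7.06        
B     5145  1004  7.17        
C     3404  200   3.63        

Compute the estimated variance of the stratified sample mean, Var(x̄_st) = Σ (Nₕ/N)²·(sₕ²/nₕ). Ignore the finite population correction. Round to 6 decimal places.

N = 15521. Term for each stratum: Wₕ²sₕ²/nₕ.
Var(x̄_st) = 0.013739587 + 0.005626469 + 0.003169005 = 0.022535062 → 0.022535.

0.022535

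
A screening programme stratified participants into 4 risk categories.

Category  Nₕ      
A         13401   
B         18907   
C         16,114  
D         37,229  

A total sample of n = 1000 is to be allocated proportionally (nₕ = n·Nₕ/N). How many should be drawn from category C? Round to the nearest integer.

188

Share of category C = 16114/85651 = 0.18814.
Allocate 1000 × 0.18814 = 188.136... → 188.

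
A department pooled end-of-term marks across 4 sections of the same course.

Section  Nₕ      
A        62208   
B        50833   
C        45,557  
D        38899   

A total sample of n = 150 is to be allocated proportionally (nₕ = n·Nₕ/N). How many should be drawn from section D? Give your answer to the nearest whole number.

N = 62208 + 50833 + 45557 + 38899 = 197497.
n_D = 150·38899/197497 = 29.544... → 30.

30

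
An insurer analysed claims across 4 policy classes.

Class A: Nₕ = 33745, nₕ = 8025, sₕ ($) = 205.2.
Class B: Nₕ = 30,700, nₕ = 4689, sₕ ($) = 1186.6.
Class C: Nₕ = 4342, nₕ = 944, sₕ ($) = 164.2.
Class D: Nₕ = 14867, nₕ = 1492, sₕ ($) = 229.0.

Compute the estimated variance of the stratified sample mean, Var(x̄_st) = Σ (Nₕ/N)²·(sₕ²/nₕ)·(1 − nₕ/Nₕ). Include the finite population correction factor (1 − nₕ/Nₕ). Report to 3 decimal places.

N = 83654; Wₕ = Nₕ/N.
class A: (33745/83654)²·205.2²/8025·(1 − 8025/33745) = 0.650754
class B: (30700/83654)²·1186.6²/4689·(1 − 4689/30700) = 34.264978
class C: (4342/83654)²·164.2²/944·(1 − 944/4342) = 0.060216
class D: (14867/83654)²·229.0²/1492·(1 − 1492/14867) = 0.998725
Sum = 35.974673 → 35.975.

35.975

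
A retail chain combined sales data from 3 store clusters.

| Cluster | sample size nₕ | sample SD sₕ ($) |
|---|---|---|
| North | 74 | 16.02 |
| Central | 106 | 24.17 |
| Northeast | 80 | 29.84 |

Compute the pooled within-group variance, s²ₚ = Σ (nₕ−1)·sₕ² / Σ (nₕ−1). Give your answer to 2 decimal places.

585.28

Degrees of freedom: 73 + 105 + 79 = 257.
Σ(nₕ−1)sₕ² = 73·256.6404 + 105·584.1889 + 79·890.4256 = 150418.2061.
s²ₚ = 150418.2061 / 257 = 585.2848... → 585.28.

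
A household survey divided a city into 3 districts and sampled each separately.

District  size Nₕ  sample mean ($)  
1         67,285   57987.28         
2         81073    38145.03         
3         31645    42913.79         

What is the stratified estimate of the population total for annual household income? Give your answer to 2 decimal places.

Population total = Σ Nₕ·x̄ₕ (each stratum's size times its mean).
67285·57987.28 + 81073·38145.03 + 31645·42913.79 = 3901674134.8 + 3092532017.19 + 1358006884.55 = 8352213036.54.

8352213036.54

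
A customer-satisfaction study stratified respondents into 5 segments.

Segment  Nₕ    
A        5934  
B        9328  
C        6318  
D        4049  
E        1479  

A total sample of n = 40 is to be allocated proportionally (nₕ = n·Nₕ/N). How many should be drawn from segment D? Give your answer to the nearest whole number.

Share of segment D = 4049/27108 = 0.14937.
Allocate 40 × 0.14937 = 5.975... → 6.

6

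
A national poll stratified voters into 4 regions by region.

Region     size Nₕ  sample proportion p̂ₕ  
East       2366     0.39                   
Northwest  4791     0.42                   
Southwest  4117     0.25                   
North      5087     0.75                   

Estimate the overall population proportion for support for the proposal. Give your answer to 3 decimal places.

0.475

Wₕ = Nₕ/N with N = 16361: 0.1446, 0.2928, 0.2516, 0.3109.
p̂_st = 0.1446·0.39 + 0.2928·0.42 + 0.2516·0.25 + 0.3109·0.75 ≈ 0.47549... → 0.475.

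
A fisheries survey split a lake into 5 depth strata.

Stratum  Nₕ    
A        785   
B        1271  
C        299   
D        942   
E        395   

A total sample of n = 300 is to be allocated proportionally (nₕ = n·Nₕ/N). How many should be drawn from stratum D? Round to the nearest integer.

77

N = 785 + 1271 + 299 + 942 + 395 = 3692.
n_D = 300·942/3692 = 76.544... → 77.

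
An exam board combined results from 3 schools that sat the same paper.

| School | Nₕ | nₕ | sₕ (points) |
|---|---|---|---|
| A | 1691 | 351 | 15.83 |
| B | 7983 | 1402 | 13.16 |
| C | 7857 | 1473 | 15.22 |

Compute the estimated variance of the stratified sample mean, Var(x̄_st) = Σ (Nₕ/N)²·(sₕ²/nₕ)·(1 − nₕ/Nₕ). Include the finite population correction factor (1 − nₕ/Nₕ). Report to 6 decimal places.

N = 17531; Wₕ = Nₕ/N.
school A: (1691/17531)²·15.83²/351·(1 − 351/1691) = 0.005263683
school B: (7983/17531)²·13.16²/1402·(1 − 1402/7983) = 0.021115842
school C: (7857/17531)²·15.22²/1473·(1 − 1473/7857) = 0.025666273
Sum = 0.052045798 → 0.052046.

0.052046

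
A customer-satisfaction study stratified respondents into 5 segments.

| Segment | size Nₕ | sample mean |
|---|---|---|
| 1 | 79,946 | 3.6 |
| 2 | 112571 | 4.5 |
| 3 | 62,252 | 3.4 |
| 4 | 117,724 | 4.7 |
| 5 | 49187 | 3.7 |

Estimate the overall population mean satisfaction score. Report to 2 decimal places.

N = 79946 + 112571 + 62252 + 117724 + 49187 = 421680.
Weight each subgroup mean by Nₕ/N and sum.
Σ Nₕx̄ₕ = 79946·3.6 + 112571·4.5 + 62252·3.4 + 117724·4.7 + 49187·3.7 = 287805.6 + 506569.5 + 211656.8 + 553302.8 + 181991.9 = 1741326.6.
Divide by N: 1741326.6 / 421680 = 4.1295... → 4.13.

4.13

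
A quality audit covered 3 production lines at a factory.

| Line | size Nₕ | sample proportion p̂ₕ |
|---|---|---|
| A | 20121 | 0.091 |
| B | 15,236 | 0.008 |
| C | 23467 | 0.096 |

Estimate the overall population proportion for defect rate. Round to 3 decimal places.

N = 20121 + 15236 + 23467 = 58824.
Overall proportion = Σ (Nₕ/N)·p̂ₕ.
Σ Nₕp̂ₕ = 1831.011 + 121.888 + 2252.832 = 4205.731.
4205.731 / 58824 = 0.07150... → 0.071.

0.071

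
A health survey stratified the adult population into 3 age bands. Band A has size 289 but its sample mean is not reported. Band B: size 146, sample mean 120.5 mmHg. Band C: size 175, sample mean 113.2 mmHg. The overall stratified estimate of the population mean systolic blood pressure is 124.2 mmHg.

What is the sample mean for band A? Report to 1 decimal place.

132.7

N = 289 + 146 + 175 = 610.
Overall total = μ·N = 124.2·610 = 75762.
Subtract the known strata: 146·120.5 + 175·113.2 = 37403.
Remaining total for band A: 75762 − 37403 = 38359.
Divide by its size: 38359 / 289 = 132.730... → 132.7.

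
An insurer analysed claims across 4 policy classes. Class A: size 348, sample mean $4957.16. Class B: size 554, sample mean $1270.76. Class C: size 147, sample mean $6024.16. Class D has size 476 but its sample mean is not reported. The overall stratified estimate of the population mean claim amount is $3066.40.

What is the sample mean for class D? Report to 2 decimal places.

N = 348 + 554 + 147 + 476 = 1525.
Overall total = μ·N = 3066.40·1525 = 4676260.
Subtract the known strata: 348·4957.16 + 554·1270.76 + 147·6024.16 = 3314644.24.
Remaining total for class D: 4676260 − 3314644.24 = 1361615.76.
Divide by its size: 1361615.76 / 476 = 2860.5373... → 2860.54.

2860.54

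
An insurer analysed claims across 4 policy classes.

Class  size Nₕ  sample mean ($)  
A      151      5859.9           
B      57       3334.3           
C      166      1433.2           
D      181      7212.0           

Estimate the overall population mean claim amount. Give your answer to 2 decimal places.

4717.45

N = 151 + 57 + 166 + 181 = 555.
Weight each subgroup mean by Nₕ/N and sum.
Σ Nₕx̄ₕ = 151·5859.9 + 57·3334.3 + 166·1433.2 + 181·7212.0 = 884844.9 + 190055.1 + 237911.2 + 1305372 = 2618183.2.
Divide by N: 2618183.2 / 555 = 4717.4472... → 4717.45.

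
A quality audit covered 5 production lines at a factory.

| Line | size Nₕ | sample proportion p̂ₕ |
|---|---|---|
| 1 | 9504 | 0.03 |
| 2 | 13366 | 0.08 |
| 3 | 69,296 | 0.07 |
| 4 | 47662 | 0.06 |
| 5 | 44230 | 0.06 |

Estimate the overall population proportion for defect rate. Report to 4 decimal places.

0.0637

Wₕ = Nₕ/N with N = 184058: 0.0516, 0.0726, 0.3765, 0.2590, 0.2403.
p̂_st = 0.0516·0.03 + 0.0726·0.08 + 0.3765·0.07 + 0.2590·0.06 + 0.2403·0.06 ≈ 0.063668... → 0.0637.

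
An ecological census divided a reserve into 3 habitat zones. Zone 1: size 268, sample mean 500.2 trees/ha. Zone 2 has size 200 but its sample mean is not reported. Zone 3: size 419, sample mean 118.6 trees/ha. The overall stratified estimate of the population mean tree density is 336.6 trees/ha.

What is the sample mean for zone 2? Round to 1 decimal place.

574.1

N = 268 + 200 + 419 = 887.
Overall total = μ·N = 336.6·887 = 298564.2.
Subtract the known strata: 268·500.2 + 419·118.6 = 183747.
Remaining total for zone 2: 298564.2 − 183747 = 114817.2.
Divide by its size: 114817.2 / 200 = 574.086 → 574.1.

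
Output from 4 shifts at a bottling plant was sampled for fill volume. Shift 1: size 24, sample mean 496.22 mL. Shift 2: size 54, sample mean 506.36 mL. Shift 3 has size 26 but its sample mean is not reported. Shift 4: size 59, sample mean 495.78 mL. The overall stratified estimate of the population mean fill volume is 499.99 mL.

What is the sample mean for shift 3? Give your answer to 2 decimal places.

Σ Nₕx̄ₕ = N·μ, so 26·x̄_3 = 163·499.99 − (24·496.22 + 54·506.36 + 59·495.78).
= 81498.37 − 68503.74 = 12994.63.
x̄_3 = 12994.63 / 26 = 499.7935... → 499.79.

499.79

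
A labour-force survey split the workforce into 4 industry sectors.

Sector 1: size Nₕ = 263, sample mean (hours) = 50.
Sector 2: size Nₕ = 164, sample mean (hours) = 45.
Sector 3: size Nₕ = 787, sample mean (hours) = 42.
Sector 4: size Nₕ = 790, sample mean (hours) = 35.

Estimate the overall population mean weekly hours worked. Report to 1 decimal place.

N = 2004; weights Wₕ = Nₕ/N = (0.1312, 0.0818, 0.3927, 0.3942).
x̄_st = Σ Wₕ·x̄ₕ = 0.1312·50 + 0.0818·45 + 0.3927·42 + 0.3942·35 ≈ 40.536...
→ 40.5.

40.5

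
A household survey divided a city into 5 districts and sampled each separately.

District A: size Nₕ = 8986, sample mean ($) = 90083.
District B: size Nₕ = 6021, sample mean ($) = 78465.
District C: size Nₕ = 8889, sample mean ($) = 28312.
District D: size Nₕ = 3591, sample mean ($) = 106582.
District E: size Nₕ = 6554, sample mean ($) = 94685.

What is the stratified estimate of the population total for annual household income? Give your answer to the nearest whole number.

2536890423

A: 8986·90083 = 809485838
B: 6021·78465 = 472437765
C: 8889·28312 = 251665368
D: 3591·106582 = 382735962
E: 6554·94685 = 620565490
τ̂ = Σ Nₕx̄ₕ = 2536890423.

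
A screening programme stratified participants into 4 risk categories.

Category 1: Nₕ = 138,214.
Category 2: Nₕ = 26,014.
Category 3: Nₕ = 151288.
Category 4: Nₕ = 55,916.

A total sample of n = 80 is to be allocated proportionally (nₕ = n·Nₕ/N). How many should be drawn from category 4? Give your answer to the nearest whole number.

12

Share of category 4 = 55916/371432 = 0.15054.
Allocate 80 × 0.15054 = 12.043... → 12.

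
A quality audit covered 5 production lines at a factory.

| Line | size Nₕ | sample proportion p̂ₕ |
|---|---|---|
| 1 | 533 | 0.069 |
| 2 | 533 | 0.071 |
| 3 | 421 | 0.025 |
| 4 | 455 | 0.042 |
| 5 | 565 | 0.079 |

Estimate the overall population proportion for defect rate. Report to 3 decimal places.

Wₕ = Nₕ/N with N = 2507: 0.2126, 0.2126, 0.1679, 0.1815, 0.2254.
p̂_st = 0.2126·0.069 + 0.2126·0.071 + 0.1679·0.025 + 0.1815·0.042 + 0.2254·0.079 ≈ 0.05939... → 0.059.

0.059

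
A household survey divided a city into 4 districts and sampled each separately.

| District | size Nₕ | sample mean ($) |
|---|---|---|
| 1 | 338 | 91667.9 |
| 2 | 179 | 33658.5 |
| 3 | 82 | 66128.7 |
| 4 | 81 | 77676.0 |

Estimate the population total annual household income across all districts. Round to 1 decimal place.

1: 338·91667.9 = 30983750.2
2: 179·33658.5 = 6024871.5
3: 82·66128.7 = 5422553.4
4: 81·77676.0 = 6291756
τ̂ = Σ Nₕx̄ₕ = 48722931.1.

48722931.1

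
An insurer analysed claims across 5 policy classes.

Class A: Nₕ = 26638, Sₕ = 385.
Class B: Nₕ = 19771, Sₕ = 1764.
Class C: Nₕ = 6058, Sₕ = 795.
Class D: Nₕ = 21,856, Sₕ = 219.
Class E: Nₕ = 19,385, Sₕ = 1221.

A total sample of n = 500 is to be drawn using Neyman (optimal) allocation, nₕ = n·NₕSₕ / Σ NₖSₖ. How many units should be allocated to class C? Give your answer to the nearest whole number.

31

A: NₕSₕ = 26638·385 = 10255630
B: NₕSₕ = 19771·1764 = 34876044
C: NₕSₕ = 6058·795 = 4816110
D: NₕSₕ = 21856·219 = 4786464
E: NₕSₕ = 19385·1221 = 23669085
Σ NₕSₕ = 78403333.
n_C = 500·4816110/78403333 = 30.714... → 31.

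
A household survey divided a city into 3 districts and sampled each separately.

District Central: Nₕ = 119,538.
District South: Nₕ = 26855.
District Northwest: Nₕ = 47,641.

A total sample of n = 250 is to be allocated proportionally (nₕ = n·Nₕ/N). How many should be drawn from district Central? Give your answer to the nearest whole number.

154

N = 119538 + 26855 + 47641 = 194034.
n_Central = 250·119538/194034 = 154.017... → 154.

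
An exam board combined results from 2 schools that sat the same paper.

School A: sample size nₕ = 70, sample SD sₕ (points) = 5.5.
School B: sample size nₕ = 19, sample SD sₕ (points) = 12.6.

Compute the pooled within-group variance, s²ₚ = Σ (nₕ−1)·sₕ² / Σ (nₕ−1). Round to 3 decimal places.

56.838

A: (70−1)·5.5² = 69·30.25 = 2087.25
B: (19−1)·12.6² = 18·158.76 = 2857.68
Numerator = 4944.93; denominator = Σ(nₕ−1) = 87.
s²ₚ = 4944.93/87 = 56.83828... → 56.838.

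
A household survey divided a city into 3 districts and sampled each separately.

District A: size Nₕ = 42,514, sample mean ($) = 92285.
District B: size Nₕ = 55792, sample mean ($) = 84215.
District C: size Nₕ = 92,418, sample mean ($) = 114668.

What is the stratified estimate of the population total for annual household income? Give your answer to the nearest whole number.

Population total = Σ Nₕ·x̄ₕ (each stratum's size times its mean).
42514·92285 + 55792·84215 + 92418·114668 = 3923404490 + 4698523280 + 10597387224 = 19219314994.

19219314994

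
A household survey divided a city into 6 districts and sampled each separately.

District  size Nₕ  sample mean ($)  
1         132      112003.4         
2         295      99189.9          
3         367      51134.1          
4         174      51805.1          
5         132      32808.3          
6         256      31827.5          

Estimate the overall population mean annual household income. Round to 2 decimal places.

62171.32

N = 132 + 295 + 367 + 174 + 132 + 256 = 1356.
Overall mean = Σ (Nₕ/N)·x̄ₕ — weight by population share, not a simple average.
Σ Nₕx̄ₕ = 132·112003.4 + 295·99189.9 + 367·51134.1 + 174·51805.1 + 132·32808.3 + 256·31827.5 = 14784448.8 + 29261020.5 + 18766214.7 + 9014087.4 + 4330695.6 + 8147840 = 84304307.
Divide by N: 84304307 / 1356 = 62171.3178... → 62171.32.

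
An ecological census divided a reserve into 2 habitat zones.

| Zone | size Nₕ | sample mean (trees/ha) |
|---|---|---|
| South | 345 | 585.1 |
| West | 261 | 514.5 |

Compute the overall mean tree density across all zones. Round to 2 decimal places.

554.69

x̄_st = (Σ Nₕx̄ₕ) / (Σ Nₕ) = (345·585.1 + 261·514.5) / 606
= 336144 / 606 = 554.6931... → 554.69.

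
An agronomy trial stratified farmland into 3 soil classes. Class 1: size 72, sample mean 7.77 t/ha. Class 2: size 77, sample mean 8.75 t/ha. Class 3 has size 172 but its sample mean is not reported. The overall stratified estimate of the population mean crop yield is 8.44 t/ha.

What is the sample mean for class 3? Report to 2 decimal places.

Σ Nₕx̄ₕ = N·μ, so 172·x̄_3 = 321·8.44 − (72·7.77 + 77·8.75).
= 2709.24 − 1233.19 = 1476.05.
x̄_3 = 1476.05 / 172 = 8.5817... → 8.58.

8.58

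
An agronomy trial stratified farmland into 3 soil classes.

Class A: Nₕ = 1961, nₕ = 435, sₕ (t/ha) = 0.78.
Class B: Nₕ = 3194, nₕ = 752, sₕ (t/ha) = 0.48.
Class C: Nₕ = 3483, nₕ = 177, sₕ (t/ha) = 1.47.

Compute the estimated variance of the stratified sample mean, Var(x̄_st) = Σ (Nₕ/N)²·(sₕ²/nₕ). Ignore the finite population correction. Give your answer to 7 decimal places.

0.0020989

N = 8638. Term for each stratum: Wₕ²sₕ²/nₕ.
Var(x̄_st) = 0.0000720823 + 0.0000418898 + 0.0019849152 = 0.0020988873 → 0.0020989.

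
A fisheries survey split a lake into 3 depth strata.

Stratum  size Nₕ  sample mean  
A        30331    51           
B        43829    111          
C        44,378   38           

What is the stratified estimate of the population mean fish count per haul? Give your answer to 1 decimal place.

N = 30331 + 43829 + 44378 = 118538.
The stratified mean weights each stratum mean by its population share Nₕ/N.
Σ Nₕx̄ₕ = 30331·51 + 43829·111 + 44378·38 = 1546881 + 4865019 + 1686364 = 8098264.
Divide by N: 8098264 / 118538 = 68.318... → 68.3.

68.3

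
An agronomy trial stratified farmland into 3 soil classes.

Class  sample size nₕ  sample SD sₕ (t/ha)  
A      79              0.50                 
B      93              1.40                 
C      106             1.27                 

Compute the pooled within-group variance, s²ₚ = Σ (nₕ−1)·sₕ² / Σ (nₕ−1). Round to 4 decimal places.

A: (79−1)·0.50² = 78·0.25 = 19.5
B: (93−1)·1.40² = 92·1.96 = 180.32
C: (106−1)·1.27² = 105·1.6129 = 169.3545
Numerator = 369.1745; denominator = Σ(nₕ−1) = 275.
s²ₚ = 369.1745/275 = 1.342453... → 1.3425.

1.3425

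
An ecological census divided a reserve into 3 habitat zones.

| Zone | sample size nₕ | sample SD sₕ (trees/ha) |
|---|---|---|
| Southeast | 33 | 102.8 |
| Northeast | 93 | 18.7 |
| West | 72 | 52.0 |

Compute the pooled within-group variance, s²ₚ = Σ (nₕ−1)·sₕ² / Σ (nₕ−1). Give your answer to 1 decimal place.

2883.7

Degrees of freedom: 32 + 92 + 71 = 195.
Σ(nₕ−1)sₕ² = 32·10567.84 + 92·349.69 + 71·2704 = 562326.36.
s²ₚ = 562326.36 / 195 = 2883.725... → 2883.7.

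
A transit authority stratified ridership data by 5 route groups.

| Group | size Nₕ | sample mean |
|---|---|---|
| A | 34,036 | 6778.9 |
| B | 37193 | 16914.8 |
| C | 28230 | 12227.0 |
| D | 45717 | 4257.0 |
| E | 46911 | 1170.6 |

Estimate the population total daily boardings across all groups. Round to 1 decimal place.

Population total = Σ Nₕ·x̄ₕ (each stratum's size times its mean).
34036·6778.9 + 37193·16914.8 + 28230·12227.0 + 45717·4257.0 + 46911·1170.6 = 230726640.4 + 629112156.4 + 345168210 + 194617269 + 54914016.6 = 1454538292.4.

1454538292.4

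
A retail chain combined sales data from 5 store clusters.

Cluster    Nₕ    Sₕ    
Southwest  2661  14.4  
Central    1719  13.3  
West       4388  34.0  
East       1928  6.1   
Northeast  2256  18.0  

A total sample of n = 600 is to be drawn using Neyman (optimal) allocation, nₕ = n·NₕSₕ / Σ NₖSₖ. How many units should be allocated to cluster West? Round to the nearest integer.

Southwest: NₕSₕ = 2661·14.4 = 38318.4
Central: NₕSₕ = 1719·13.3 = 22862.7
West: NₕSₕ = 4388·34.0 = 149192
East: NₕSₕ = 1928·6.1 = 11760.8
Northeast: NₕSₕ = 2256·18.0 = 40608
Σ NₕSₕ = 262741.9.
n_West = 600·149192/262741.9 = 340.696... → 341.

341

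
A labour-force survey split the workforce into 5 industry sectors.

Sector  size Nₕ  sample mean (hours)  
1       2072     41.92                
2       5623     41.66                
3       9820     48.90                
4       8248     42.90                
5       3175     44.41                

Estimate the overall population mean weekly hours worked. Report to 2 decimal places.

44.79

N = 2072 + 5623 + 9820 + 8248 + 3175 = 28938.
The stratified mean weights each stratum mean by its population share Nₕ/N.
Σ Nₕx̄ₕ = 2072·41.92 + 5623·41.66 + 9820·48.90 + 8248·42.90 + 3175·44.41 = 86858.24 + 234254.18 + 480198 + 353839.2 + 141001.75 = 1296151.37.
Divide by N: 1296151.37 / 28938 = 44.7906... → 44.79.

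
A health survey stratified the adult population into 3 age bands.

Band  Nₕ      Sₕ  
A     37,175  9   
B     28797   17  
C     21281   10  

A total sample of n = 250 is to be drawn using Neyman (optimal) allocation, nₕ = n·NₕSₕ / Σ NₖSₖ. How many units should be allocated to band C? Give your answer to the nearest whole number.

A: NₕSₕ = 37175·9 = 334575
B: NₕSₕ = 28797·17 = 489549
C: NₕSₕ = 21281·10 = 212810
Σ NₕSₕ = 1036934.
n_C = 250·212810/1036934 = 51.308... → 51.

51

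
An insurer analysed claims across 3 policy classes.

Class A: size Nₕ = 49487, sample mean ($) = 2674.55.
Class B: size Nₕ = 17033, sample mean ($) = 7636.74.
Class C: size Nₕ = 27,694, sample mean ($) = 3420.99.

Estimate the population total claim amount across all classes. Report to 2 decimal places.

Estimate total by summing Nₕ·x̄ₕ over strata.
49487·2674.55 + 17033·7636.74 + 27694·3420.99 = 132355455.85 + 130076592.42 + 94740897.06 = 357172945.33.

357172945.33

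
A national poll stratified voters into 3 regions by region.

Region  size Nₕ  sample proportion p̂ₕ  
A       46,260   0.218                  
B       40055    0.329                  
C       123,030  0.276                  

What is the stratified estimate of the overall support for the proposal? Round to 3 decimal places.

N = 46260 + 40055 + 123030 = 209345.
Overall proportion = Σ (Nₕ/N)·p̂ₕ.
Σ Nₕp̂ₕ = 10084.68 + 13178.095 + 33956.28 = 57219.055.
57219.055 / 209345 = 0.27332... → 0.273.

0.273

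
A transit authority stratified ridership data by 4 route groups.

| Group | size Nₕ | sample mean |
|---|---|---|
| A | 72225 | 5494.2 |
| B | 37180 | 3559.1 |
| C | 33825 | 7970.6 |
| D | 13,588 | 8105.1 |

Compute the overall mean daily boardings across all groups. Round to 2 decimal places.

5795.79

N = 72225 + 37180 + 33825 + 13588 = 156818.
Weight each subgroup mean by Nₕ/N and sum.
Σ Nₕx̄ₕ = 72225·5494.2 + 37180·3559.1 + 33825·7970.6 + 13588·8105.1 = 396818595 + 132327338 + 269605545 + 110132098.8 = 908883576.8.
Divide by N: 908883576.8 / 156818 = 5795.7861... → 5795.79.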